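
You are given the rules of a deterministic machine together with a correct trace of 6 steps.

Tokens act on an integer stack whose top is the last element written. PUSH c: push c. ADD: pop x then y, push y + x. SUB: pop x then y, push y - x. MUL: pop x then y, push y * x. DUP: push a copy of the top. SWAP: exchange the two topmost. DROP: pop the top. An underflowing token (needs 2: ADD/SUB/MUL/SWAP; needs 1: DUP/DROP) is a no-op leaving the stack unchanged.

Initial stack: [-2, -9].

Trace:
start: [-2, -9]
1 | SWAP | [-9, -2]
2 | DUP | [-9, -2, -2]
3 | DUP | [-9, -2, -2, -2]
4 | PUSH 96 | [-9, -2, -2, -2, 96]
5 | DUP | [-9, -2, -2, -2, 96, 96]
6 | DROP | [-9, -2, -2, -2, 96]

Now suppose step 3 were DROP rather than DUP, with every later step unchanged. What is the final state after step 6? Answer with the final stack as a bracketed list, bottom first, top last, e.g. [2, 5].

[-9, -2, 96]

(re-executing from step 3 with the substitution; state before step 3: [-9, -2, -2])
3 | DROP | [-9, -2]
4 | PUSH 96 | [-9, -2, 96]
5 | DUP | [-9, -2, 96, 96]
6 | DROP | [-9, -2, 96]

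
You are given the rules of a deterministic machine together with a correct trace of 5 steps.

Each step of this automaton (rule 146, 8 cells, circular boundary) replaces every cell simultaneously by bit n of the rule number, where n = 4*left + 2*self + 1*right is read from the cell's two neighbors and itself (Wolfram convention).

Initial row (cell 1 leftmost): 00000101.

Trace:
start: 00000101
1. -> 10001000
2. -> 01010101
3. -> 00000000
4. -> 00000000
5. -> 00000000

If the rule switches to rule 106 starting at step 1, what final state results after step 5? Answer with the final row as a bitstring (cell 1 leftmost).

10100000

(re-executing steps 1..5 under rule 106; state before step 1: 00000101)
1. -> 00001010
2. -> 00010100
3. -> 00101000
4. -> 01010000
5. -> 10100000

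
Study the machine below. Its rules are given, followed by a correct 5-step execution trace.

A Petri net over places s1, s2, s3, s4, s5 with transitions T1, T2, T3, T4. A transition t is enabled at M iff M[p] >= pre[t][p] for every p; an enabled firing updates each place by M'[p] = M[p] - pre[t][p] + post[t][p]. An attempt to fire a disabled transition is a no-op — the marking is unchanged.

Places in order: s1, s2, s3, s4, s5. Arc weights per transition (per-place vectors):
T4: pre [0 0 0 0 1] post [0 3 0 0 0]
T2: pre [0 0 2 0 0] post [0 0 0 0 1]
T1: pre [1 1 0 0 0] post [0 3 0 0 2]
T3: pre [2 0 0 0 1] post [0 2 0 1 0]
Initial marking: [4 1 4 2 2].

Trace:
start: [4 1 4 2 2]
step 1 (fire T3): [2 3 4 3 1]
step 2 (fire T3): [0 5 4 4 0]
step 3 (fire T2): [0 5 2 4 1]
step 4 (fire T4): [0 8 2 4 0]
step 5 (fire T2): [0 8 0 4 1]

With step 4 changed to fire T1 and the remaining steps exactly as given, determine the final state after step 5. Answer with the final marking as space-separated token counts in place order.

(re-executing from step 4 with the substitution; state before step 4: [0 5 2 4 1])
step 4 (fire T1): [0 5 2 4 1]
step 5 (fire T2): [0 5 0 4 2]

0 5 0 4 2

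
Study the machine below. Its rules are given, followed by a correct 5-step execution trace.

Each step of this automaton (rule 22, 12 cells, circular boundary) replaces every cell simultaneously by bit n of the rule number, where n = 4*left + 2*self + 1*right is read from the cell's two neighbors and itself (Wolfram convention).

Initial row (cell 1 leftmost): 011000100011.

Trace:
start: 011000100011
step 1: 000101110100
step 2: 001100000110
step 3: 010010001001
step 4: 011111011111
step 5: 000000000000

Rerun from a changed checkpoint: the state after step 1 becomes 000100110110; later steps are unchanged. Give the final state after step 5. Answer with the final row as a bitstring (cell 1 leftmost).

011110000110

state after step 1 := 000100110110
step 2: 001111000001
step 3: 110000100011
step 4: 001001110100
step 5: 011110000110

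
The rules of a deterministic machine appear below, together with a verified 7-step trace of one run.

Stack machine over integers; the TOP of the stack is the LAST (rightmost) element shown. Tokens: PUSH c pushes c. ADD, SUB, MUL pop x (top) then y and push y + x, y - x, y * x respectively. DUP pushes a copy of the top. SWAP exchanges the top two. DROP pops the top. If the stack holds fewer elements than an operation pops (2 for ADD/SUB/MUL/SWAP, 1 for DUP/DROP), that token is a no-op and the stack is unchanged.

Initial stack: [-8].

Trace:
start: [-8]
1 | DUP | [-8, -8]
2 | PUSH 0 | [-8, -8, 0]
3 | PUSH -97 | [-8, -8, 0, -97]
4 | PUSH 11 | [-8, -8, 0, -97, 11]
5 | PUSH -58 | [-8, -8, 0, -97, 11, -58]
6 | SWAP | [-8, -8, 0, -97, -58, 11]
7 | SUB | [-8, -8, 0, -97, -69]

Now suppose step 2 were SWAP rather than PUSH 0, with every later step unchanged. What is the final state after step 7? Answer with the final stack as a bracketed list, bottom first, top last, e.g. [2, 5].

[-8, -8, -97, -69]

(re-executing from step 2 with the substitution; state before step 2: [-8, -8])
2 | SWAP | [-8, -8]
3 | PUSH -97 | [-8, -8, -97]
4 | PUSH 11 | [-8, -8, -97, 11]
5 | PUSH -58 | [-8, -8, -97, 11, -58]
6 | SWAP | [-8, -8, -97, -58, 11]
7 | SUB | [-8, -8, -97, -69]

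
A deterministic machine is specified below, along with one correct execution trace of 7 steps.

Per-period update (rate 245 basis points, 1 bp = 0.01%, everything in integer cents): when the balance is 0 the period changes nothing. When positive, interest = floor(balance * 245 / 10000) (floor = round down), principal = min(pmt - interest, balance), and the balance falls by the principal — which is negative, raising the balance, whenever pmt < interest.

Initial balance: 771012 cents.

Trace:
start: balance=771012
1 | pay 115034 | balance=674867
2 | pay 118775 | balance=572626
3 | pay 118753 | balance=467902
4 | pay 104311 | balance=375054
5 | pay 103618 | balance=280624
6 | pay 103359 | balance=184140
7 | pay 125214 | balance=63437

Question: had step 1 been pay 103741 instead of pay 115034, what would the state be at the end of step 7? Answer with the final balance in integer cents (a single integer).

76494

(re-executing from step 1 with the substitution; state before step 1: balance=771012)
1 | pay 103741 | balance=686160
2 | pay 118775 | balance=584195
3 | pay 118753 | balance=479754
4 | pay 104311 | balance=387196
5 | pay 103618 | balance=293064
6 | pay 103359 | balance=196885
7 | pay 125214 | balance=76494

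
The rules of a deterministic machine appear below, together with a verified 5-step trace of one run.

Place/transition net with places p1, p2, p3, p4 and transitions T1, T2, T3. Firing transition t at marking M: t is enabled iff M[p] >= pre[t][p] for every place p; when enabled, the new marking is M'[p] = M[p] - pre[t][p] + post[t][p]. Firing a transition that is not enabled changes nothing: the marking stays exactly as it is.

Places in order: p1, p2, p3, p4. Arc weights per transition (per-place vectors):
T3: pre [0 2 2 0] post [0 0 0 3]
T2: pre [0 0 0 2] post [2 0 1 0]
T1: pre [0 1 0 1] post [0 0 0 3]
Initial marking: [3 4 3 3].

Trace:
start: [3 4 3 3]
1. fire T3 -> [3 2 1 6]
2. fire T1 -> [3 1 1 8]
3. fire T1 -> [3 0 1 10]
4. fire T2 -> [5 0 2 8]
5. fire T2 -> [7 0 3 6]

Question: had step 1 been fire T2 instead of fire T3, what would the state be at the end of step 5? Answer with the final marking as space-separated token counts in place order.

(re-executing from step 1 with the substitution; state before step 1: [3 4 3 3])
1. fire T2 -> [5 4 4 1]
2. fire T1 -> [5 3 4 3]
3. fire T1 -> [5 2 4 5]
4. fire T2 -> [7 2 5 3]
5. fire T2 -> [9 2 6 1]

9 2 6 1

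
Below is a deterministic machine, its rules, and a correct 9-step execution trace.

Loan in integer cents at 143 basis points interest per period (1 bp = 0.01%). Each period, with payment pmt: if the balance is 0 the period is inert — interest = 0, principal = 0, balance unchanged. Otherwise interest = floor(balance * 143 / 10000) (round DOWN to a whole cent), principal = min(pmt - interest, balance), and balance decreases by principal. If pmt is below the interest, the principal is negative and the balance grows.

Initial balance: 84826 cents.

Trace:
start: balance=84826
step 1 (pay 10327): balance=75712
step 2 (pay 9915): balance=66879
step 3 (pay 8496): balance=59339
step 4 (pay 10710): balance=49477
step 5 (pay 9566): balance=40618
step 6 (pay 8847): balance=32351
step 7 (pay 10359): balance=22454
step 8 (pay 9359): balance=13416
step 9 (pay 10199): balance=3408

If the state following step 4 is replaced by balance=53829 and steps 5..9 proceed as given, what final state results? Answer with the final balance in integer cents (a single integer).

state after step 4 := balance=53829
step 5 (pay 9566): balance=45032
step 6 (pay 8847): balance=36828
step 7 (pay 10359): balance=26995
step 8 (pay 9359): balance=18022
step 9 (pay 10199): balance=8080

8080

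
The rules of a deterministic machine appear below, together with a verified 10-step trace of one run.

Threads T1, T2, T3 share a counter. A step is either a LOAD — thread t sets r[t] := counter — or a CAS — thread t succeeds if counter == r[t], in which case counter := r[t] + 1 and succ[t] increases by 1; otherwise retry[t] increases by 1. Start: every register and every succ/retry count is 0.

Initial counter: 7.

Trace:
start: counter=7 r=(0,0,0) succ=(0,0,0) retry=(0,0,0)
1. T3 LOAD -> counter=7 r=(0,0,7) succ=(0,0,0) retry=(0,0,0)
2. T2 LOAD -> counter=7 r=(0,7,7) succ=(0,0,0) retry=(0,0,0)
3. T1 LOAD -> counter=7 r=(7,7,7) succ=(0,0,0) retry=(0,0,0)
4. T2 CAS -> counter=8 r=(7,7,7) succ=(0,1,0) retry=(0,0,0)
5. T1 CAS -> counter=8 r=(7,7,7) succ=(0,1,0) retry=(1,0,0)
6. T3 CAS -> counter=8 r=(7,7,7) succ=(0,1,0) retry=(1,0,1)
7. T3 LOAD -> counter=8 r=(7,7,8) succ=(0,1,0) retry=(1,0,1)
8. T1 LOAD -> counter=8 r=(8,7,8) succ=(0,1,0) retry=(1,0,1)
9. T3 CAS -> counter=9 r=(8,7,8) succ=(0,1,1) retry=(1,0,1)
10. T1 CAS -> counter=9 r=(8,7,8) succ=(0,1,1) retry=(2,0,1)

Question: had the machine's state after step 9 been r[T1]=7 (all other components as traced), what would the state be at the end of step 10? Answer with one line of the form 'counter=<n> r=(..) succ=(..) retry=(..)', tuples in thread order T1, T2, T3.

counter=9 r=(7,7,8) succ=(0,1,1) retry=(2,0,1)

state after step 9 := counter=9 r=(7,7,8) succ=(0,1,1) retry=(1,0,1)
10. T1 CAS -> counter=9 r=(7,7,8) succ=(0,1,1) retry=(2,0,1)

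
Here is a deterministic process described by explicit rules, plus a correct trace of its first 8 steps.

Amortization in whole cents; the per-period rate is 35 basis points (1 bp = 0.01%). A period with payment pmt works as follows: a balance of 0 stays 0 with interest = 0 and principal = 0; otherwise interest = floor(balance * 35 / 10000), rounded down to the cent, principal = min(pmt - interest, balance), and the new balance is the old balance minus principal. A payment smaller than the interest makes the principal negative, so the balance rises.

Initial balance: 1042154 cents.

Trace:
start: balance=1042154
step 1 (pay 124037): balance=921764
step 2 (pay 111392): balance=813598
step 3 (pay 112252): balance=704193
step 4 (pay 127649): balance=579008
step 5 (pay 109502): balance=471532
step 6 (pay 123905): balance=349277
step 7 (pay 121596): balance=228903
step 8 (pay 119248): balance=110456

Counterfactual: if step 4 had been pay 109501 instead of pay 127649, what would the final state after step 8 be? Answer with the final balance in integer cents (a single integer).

(re-executing from step 4 with the substitution; state before step 4: balance=704193)
step 4 (pay 109501): balance=597156
step 5 (pay 109502): balance=489744
step 6 (pay 123905): balance=367553
step 7 (pay 121596): balance=247243
step 8 (pay 119248): balance=128860

128860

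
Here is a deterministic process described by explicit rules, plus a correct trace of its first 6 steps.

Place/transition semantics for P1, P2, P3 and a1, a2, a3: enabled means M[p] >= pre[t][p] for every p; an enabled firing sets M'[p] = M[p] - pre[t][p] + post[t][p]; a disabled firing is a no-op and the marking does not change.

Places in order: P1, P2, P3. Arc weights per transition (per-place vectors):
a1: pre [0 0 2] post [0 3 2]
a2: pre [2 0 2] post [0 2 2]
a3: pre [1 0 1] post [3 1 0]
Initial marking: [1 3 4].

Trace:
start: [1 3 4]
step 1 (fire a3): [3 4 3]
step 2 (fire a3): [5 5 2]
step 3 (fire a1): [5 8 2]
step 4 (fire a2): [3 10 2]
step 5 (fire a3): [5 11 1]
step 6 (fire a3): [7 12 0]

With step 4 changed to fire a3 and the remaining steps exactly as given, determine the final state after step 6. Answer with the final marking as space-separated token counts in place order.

9 10 0

(re-executing from step 4 with the substitution; state before step 4: [5 8 2])
step 4 (fire a3): [7 9 1]
step 5 (fire a3): [9 10 0]
step 6 (fire a3): [9 10 0]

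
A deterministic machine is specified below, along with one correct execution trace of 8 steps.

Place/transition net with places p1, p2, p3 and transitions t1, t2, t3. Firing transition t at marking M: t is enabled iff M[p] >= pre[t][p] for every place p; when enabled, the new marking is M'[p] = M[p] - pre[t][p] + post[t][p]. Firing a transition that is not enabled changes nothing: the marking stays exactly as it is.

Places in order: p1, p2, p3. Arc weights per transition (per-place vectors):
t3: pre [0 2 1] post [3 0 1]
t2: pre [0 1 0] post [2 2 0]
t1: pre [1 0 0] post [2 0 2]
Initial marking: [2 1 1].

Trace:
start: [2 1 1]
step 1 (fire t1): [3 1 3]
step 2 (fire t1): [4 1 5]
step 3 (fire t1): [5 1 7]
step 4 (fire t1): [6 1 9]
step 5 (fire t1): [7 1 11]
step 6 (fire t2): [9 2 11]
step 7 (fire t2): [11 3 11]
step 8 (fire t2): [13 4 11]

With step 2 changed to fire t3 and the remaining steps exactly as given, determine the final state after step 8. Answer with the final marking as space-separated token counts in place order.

(re-executing from step 2 with the substitution; state before step 2: [3 1 3])
step 2 (fire t3): [3 1 3]
step 3 (fire t1): [4 1 5]
step 4 (fire t1): [5 1 7]
step 5 (fire t1): [6 1 9]
step 6 (fire t2): [8 2 9]
step 7 (fire t2): [10 3 9]
step 8 (fire t2): [12 4 9]

12 4 9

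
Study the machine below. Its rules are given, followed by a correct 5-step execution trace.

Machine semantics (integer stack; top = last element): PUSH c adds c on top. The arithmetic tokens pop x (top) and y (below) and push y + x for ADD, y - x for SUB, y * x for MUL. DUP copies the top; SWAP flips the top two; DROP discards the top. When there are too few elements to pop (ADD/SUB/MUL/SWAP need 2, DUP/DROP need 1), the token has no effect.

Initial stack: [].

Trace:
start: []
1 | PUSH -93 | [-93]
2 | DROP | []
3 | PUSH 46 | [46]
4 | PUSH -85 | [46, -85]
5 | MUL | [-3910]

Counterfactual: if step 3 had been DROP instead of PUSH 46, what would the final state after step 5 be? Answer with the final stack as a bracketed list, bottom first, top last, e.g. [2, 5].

(re-executing from step 3 with the substitution; state before step 3: [])
3 | DROP | []
4 | PUSH -85 | [-85]
5 | MUL | [-85]

[-85]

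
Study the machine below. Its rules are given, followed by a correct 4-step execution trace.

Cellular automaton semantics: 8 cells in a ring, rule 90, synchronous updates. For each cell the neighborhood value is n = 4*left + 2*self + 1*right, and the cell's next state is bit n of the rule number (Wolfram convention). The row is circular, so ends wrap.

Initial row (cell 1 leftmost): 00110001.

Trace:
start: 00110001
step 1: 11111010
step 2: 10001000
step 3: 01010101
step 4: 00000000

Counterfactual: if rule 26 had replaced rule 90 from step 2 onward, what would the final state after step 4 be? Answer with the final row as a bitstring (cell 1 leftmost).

(re-executing steps 2..4 under rule 26; state before step 2: 11111010)
step 2: 10000000
step 3: 01000001
step 4: 00100010

00100010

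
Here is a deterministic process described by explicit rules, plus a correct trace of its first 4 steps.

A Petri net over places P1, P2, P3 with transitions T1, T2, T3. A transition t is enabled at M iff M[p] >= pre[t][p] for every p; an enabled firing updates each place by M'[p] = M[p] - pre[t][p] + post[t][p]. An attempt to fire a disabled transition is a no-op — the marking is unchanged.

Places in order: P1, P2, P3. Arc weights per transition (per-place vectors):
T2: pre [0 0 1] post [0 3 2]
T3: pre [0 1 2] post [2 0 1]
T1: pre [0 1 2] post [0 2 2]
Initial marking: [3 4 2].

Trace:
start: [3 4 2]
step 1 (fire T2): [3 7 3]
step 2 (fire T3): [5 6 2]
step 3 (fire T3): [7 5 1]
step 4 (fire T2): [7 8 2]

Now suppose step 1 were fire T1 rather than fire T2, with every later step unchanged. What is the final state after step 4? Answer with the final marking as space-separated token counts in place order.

5 7 2

(re-executing from step 1 with the substitution; state before step 1: [3 4 2])
step 1 (fire T1): [3 5 2]
step 2 (fire T3): [5 4 1]
step 3 (fire T3): [5 4 1]
step 4 (fire T2): [5 7 2]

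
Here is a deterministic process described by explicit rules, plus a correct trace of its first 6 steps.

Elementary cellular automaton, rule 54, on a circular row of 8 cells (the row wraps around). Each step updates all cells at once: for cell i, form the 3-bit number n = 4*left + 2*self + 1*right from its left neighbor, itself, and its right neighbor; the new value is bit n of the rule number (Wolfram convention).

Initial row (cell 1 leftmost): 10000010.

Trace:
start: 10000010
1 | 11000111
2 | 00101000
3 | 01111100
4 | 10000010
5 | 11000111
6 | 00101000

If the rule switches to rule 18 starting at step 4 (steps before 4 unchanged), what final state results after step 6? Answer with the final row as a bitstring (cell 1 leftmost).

(re-executing steps 4..6 under rule 18; state before step 4: 01111100)
4 | 10000010
5 | 01000100
6 | 10101010

10101010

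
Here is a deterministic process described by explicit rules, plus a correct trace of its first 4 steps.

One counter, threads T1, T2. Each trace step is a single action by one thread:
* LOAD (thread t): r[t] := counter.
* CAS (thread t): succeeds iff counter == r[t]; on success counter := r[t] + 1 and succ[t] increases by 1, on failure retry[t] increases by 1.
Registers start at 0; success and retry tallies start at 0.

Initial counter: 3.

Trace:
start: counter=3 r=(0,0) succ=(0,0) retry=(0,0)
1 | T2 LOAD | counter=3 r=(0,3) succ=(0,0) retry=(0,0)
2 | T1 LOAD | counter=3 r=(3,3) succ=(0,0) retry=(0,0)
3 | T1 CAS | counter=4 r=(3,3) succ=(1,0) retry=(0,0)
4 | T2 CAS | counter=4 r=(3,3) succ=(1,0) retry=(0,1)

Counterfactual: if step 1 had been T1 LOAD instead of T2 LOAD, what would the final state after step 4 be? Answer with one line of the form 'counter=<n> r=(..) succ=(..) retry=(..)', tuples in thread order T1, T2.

counter=4 r=(3,0) succ=(1,0) retry=(0,1)

(re-executing from step 1 with the substitution; state before step 1: counter=3 r=(0,0) succ=(0,0) retry=(0,0))
1 | T1 LOAD | counter=3 r=(3,0) succ=(0,0) retry=(0,0)
2 | T1 LOAD | counter=3 r=(3,0) succ=(0,0) retry=(0,0)
3 | T1 CAS | counter=4 r=(3,0) succ=(1,0) retry=(0,0)
4 | T2 CAS | counter=4 r=(3,0) succ=(1,0) retry=(0,1)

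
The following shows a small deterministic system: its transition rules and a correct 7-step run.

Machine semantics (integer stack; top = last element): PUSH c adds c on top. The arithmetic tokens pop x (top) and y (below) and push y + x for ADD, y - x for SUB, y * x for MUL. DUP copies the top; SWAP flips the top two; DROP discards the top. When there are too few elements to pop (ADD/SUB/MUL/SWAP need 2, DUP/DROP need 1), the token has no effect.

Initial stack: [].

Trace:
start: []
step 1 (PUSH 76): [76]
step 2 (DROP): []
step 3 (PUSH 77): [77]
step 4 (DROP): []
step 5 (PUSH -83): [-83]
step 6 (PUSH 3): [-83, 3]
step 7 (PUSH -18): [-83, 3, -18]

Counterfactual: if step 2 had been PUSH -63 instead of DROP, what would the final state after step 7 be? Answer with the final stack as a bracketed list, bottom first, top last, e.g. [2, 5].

[76, -63, -83, 3, -18]

(re-executing from step 2 with the substitution; state before step 2: [76])
step 2 (PUSH -63): [76, -63]
step 3 (PUSH 77): [76, -63, 77]
step 4 (DROP): [76, -63]
step 5 (PUSH -83): [76, -63, -83]
step 6 (PUSH 3): [76, -63, -83, 3]
step 7 (PUSH -18): [76, -63, -83, 3, -18]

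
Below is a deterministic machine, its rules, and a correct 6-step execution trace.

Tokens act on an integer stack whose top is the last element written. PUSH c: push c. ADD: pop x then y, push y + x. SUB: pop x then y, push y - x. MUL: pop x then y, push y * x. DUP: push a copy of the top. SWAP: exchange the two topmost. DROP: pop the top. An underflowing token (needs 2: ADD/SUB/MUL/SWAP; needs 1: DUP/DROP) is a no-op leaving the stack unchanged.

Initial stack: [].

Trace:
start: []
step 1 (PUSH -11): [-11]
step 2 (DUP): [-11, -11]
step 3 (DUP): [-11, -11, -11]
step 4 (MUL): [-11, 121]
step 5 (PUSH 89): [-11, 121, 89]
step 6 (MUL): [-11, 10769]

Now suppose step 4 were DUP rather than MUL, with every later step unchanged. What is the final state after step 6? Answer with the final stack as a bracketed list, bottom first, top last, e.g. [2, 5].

[-11, -11, -11, -979]

(re-executing from step 4 with the substitution; state before step 4: [-11, -11, -11])
step 4 (DUP): [-11, -11, -11, -11]
step 5 (PUSH 89): [-11, -11, -11, -11, 89]
step 6 (MUL): [-11, -11, -11, -979]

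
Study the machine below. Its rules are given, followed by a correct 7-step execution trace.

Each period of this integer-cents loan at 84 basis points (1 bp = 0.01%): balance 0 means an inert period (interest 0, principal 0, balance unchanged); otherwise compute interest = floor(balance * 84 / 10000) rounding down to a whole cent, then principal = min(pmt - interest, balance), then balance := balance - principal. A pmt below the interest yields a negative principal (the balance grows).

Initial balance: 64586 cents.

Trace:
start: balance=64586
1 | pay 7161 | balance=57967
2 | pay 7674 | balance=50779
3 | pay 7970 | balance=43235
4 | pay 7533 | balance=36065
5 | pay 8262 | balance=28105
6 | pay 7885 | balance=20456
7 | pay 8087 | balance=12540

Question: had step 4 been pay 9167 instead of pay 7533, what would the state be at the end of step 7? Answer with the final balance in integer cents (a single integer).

10865

(re-executing from step 4 with the substitution; state before step 4: balance=43235)
4 | pay 9167 | balance=34431
5 | pay 8262 | balance=26458
6 | pay 7885 | balance=18795
7 | pay 8087 | balance=10865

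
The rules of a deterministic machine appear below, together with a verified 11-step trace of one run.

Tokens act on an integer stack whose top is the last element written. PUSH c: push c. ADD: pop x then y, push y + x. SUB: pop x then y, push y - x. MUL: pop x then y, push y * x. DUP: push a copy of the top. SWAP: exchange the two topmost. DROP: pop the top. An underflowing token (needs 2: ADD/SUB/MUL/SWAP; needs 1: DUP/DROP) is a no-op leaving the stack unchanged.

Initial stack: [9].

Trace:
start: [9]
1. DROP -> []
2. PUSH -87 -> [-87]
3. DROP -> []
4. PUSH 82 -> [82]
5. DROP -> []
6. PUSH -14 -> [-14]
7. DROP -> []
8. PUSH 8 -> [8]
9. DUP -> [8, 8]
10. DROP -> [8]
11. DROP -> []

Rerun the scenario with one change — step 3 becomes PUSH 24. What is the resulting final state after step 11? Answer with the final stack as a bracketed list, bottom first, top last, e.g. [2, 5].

(re-executing from step 3 with the substitution; state before step 3: [-87])
3. PUSH 24 -> [-87, 24]
4. PUSH 82 -> [-87, 24, 82]
5. DROP -> [-87, 24]
6. PUSH -14 -> [-87, 24, -14]
7. DROP -> [-87, 24]
8. PUSH 8 -> [-87, 24, 8]
9. DUP -> [-87, 24, 8, 8]
10. DROP -> [-87, 24, 8]
11. DROP -> [-87, 24]

[-87, 24]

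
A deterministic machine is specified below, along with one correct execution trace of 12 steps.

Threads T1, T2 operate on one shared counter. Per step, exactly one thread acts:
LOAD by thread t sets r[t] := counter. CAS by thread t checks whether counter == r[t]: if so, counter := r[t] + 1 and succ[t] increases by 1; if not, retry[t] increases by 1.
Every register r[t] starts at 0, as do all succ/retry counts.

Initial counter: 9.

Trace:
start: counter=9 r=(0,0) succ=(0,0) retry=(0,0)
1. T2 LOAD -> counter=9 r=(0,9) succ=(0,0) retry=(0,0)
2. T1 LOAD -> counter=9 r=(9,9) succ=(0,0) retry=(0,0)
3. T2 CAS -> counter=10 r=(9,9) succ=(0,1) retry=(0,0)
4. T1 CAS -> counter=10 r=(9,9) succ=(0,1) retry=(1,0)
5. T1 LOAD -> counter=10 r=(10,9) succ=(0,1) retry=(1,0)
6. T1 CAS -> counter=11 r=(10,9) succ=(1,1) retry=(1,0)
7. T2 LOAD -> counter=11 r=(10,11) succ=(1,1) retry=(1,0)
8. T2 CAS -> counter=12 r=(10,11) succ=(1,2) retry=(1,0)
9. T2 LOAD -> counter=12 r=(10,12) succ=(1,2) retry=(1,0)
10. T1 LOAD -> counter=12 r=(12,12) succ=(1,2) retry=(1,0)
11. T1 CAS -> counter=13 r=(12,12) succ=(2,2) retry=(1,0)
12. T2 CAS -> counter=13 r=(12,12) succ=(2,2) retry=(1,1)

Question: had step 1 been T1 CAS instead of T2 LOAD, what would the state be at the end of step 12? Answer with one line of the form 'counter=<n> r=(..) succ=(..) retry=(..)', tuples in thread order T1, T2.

counter=13 r=(12,12) succ=(3,1) retry=(1,2)

(re-executing from step 1 with the substitution; state before step 1: counter=9 r=(0,0) succ=(0,0) retry=(0,0))
1. T1 CAS -> counter=9 r=(0,0) succ=(0,0) retry=(1,0)
2. T1 LOAD -> counter=9 r=(9,0) succ=(0,0) retry=(1,0)
3. T2 CAS -> counter=9 r=(9,0) succ=(0,0) retry=(1,1)
4. T1 CAS -> counter=10 r=(9,0) succ=(1,0) retry=(1,1)
5. T1 LOAD -> counter=10 r=(10,0) succ=(1,0) retry=(1,1)
6. T1 CAS -> counter=11 r=(10,0) succ=(2,0) retry=(1,1)
7. T2 LOAD -> counter=11 r=(10,11) succ=(2,0) retry=(1,1)
8. T2 CAS -> counter=12 r=(10,11) succ=(2,1) retry=(1,1)
9. T2 LOAD -> counter=12 r=(10,12) succ=(2,1) retry=(1,1)
10. T1 LOAD -> counter=12 r=(12,12) succ=(2,1) retry=(1,1)
11. T1 CAS -> counter=13 r=(12,12) succ=(3,1) retry=(1,1)
12. T2 CAS -> counter=13 r=(12,12) succ=(3,1) retry=(1,2)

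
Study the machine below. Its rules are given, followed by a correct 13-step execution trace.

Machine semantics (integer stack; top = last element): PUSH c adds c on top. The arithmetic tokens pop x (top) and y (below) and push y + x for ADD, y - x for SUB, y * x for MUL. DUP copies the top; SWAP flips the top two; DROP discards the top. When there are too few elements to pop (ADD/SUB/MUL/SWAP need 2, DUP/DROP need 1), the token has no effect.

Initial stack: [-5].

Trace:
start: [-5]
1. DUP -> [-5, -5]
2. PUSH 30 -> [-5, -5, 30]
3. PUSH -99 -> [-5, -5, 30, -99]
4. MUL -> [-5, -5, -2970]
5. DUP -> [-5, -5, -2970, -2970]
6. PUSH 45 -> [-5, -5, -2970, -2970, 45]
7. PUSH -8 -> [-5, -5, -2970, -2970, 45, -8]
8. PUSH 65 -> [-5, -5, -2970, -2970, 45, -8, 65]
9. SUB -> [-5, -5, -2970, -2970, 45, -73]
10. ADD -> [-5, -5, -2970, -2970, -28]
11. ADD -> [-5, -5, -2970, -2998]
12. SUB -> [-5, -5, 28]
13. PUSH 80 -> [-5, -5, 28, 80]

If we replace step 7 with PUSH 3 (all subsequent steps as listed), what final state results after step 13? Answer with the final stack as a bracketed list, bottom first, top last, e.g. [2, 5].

[-5, -5, 17, 80]

(re-executing from step 7 with the substitution; state before step 7: [-5, -5, -2970, -2970, 45])
7. PUSH 3 -> [-5, -5, -2970, -2970, 45, 3]
8. PUSH 65 -> [-5, -5, -2970, -2970, 45, 3, 65]
9. SUB -> [-5, -5, -2970, -2970, 45, -62]
10. ADD -> [-5, -5, -2970, -2970, -17]
11. ADD -> [-5, -5, -2970, -2987]
12. SUB -> [-5, -5, 17]
13. PUSH 80 -> [-5, -5, 17, 80]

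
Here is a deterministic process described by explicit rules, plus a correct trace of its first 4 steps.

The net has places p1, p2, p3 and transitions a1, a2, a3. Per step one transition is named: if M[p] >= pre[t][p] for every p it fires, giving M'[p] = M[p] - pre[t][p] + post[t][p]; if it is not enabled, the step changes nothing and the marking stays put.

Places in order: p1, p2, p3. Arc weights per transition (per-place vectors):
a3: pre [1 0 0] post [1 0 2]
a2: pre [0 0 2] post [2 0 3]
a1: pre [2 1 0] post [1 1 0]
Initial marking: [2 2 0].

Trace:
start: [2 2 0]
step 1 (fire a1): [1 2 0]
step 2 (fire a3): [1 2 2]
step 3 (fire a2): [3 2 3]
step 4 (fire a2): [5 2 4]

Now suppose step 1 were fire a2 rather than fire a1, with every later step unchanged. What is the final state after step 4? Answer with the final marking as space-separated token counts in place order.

(re-executing from step 1 with the substitution; state before step 1: [2 2 0])
step 1 (fire a2): [2 2 0]
step 2 (fire a3): [2 2 2]
step 3 (fire a2): [4 2 3]
step 4 (fire a2): [6 2 4]

6 2 4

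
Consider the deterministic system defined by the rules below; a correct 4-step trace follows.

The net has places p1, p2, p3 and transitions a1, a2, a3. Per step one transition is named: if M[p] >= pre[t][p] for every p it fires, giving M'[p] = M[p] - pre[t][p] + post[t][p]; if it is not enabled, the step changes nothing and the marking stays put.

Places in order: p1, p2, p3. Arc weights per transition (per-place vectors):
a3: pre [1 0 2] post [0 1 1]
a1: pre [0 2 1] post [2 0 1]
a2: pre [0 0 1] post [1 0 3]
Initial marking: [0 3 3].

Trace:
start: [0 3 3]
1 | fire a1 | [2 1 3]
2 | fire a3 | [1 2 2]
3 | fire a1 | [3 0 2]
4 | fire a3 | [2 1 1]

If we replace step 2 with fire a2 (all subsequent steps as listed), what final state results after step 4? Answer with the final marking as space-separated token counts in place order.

2 2 4

(re-executing from step 2 with the substitution; state before step 2: [2 1 3])
2 | fire a2 | [3 1 5]
3 | fire a1 | [3 1 5]
4 | fire a3 | [2 2 4]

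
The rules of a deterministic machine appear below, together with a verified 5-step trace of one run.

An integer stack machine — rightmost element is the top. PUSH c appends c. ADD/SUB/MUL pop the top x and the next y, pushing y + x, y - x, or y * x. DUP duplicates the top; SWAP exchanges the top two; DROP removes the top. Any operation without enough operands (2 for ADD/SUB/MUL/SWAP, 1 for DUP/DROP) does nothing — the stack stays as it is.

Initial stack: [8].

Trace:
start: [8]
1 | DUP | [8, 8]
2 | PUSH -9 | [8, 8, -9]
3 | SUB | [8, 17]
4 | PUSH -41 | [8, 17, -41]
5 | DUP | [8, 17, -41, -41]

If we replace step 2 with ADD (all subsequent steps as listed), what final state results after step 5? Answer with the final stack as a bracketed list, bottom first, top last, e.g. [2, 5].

(re-executing from step 2 with the substitution; state before step 2: [8, 8])
2 | ADD | [16]
3 | SUB | [16]
4 | PUSH -41 | [16, -41]
5 | DUP | [16, -41, -41]

[16, -41, -41]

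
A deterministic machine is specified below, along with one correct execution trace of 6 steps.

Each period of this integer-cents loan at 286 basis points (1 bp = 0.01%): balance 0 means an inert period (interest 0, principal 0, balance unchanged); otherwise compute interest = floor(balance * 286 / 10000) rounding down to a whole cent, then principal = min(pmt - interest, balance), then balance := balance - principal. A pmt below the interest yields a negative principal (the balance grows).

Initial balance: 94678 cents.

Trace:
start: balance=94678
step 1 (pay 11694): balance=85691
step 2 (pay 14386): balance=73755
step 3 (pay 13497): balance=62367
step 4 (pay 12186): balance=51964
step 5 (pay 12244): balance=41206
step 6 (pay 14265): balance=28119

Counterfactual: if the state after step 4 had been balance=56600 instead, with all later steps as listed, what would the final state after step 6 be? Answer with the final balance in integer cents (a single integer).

state after step 4 := balance=56600
step 5 (pay 12244): balance=45974
step 6 (pay 14265): balance=33023

33023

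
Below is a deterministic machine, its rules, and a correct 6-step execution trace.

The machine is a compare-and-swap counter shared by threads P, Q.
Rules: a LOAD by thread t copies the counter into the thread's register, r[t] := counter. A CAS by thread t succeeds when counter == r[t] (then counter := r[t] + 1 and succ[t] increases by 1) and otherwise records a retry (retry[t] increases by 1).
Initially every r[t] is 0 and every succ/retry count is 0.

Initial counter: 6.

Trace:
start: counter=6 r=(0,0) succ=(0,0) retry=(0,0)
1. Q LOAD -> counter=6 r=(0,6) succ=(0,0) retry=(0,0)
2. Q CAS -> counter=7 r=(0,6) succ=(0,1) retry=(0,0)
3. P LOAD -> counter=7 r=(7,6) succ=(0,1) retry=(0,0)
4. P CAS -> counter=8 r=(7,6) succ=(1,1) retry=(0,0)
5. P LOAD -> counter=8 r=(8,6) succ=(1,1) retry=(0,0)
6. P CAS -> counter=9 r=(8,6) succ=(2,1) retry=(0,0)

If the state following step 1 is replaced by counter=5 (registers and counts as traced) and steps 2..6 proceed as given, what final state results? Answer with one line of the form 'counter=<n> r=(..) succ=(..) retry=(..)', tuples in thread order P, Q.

counter=7 r=(6,6) succ=(2,0) retry=(0,1)

state after step 1 := counter=5 r=(0,6) succ=(0,0) retry=(0,0)
2. Q CAS -> counter=5 r=(0,6) succ=(0,0) retry=(0,1)
3. P LOAD -> counter=5 r=(5,6) succ=(0,0) retry=(0,1)
4. P CAS -> counter=6 r=(5,6) succ=(1,0) retry=(0,1)
5. P LOAD -> counter=6 r=(6,6) succ=(1,0) retry=(0,1)
6. P CAS -> counter=7 r=(6,6) succ=(2,0) retry=(0,1)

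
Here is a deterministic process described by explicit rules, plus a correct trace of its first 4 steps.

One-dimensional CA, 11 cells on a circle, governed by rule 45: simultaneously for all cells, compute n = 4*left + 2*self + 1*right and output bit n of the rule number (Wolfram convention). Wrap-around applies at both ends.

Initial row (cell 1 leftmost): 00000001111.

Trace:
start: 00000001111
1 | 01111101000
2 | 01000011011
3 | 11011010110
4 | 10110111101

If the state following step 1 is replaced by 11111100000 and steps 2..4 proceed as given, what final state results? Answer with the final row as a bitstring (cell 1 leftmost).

state after step 1 := 11111100000
2 | 10000001110
3 | 10111101001
4 | 01100011001

01100011001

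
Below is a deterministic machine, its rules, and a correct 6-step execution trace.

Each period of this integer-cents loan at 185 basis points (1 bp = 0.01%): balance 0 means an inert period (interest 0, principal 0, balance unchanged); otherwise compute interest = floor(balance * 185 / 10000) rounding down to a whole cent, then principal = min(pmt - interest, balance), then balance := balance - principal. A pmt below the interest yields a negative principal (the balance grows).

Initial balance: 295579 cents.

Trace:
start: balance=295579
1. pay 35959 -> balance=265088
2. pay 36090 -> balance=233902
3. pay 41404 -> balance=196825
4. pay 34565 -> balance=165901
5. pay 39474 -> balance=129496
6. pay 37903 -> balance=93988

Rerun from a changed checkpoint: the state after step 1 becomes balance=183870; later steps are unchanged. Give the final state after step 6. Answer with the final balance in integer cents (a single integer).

4972

state after step 1 := balance=183870
2. pay 36090 -> balance=151181
3. pay 41404 -> balance=112573
4. pay 34565 -> balance=80090
5. pay 39474 -> balance=42097
6. pay 37903 -> balance=4972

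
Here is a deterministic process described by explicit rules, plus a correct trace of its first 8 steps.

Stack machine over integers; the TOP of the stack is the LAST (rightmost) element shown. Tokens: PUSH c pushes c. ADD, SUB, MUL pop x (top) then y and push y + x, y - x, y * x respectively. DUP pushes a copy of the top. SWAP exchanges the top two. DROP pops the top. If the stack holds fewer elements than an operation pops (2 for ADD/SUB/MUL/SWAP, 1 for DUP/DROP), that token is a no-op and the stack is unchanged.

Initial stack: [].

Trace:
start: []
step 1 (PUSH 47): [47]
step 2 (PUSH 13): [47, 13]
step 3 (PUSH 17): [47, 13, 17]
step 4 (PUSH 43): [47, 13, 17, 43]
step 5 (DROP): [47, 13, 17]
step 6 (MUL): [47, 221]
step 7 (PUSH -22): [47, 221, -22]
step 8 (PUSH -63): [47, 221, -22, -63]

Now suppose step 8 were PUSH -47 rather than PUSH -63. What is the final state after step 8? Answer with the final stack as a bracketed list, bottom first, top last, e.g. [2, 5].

(re-executing from step 8 with the substitution; state before step 8: [47, 221, -22])
step 8 (PUSH -47): [47, 221, -22, -47]

[47, 221, -22, -47]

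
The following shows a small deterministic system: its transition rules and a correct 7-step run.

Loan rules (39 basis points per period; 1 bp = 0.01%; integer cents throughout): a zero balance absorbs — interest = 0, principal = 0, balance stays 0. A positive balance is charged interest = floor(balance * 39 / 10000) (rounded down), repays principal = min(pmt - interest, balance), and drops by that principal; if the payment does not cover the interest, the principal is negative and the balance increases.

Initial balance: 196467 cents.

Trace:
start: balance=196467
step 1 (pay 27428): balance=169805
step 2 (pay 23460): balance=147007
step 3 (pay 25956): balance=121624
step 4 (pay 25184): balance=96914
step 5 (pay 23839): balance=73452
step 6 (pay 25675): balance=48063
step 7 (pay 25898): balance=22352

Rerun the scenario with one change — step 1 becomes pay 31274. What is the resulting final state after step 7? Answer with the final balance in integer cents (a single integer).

18416

(re-executing from step 1 with the substitution; state before step 1: balance=196467)
step 1 (pay 31274): balance=165959
step 2 (pay 23460): balance=143146
step 3 (pay 25956): balance=117748
step 4 (pay 25184): balance=93023
step 5 (pay 23839): balance=69546
step 6 (pay 25675): balance=44142
step 7 (pay 25898): balance=18416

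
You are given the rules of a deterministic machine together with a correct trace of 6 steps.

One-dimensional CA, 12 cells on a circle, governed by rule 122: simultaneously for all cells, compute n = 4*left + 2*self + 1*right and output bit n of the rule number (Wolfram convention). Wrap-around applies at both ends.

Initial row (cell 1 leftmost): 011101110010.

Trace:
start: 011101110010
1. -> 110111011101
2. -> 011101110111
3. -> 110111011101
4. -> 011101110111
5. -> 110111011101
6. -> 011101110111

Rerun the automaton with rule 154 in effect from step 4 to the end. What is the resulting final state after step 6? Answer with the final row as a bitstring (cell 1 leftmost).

(re-executing steps 4..6 under rule 154; state before step 4: 110111011101)
4. -> 100110011001
5. -> 011101110111
6. -> 011001100110

011001100110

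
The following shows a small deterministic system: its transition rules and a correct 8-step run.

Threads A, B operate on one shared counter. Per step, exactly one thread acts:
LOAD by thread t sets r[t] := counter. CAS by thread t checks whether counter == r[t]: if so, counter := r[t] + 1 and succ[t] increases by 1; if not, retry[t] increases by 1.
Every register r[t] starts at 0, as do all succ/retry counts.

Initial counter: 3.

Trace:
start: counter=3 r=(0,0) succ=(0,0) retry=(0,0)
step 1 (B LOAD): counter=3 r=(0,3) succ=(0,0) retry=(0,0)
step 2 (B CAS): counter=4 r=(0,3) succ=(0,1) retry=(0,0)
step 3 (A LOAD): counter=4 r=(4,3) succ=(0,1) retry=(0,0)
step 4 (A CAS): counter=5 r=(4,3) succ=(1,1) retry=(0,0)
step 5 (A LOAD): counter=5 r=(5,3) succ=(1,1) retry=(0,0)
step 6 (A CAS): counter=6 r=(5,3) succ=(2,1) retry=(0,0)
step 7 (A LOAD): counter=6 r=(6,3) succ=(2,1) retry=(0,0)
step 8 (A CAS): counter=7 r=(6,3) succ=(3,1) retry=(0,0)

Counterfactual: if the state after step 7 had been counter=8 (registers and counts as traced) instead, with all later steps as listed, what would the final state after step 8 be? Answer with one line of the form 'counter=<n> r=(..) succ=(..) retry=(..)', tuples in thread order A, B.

state after step 7 := counter=8 r=(6,3) succ=(2,1) retry=(0,0)
step 8 (A CAS): counter=8 r=(6,3) succ=(2,1) retry=(1,0)

counter=8 r=(6,3) succ=(2,1) retry=(1,0)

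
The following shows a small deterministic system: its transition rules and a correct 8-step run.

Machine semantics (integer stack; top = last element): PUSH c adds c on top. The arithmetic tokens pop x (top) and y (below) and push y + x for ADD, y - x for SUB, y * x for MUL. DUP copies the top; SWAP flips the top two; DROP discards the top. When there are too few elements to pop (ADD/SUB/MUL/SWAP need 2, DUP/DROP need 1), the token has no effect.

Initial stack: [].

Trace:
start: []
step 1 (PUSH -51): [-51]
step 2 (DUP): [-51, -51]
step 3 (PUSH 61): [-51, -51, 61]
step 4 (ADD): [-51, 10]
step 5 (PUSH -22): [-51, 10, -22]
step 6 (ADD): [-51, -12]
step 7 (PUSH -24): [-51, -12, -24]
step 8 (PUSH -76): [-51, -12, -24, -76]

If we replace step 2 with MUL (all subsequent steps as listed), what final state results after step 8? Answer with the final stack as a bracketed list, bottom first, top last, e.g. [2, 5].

(re-executing from step 2 with the substitution; state before step 2: [-51])
step 2 (MUL): [-51]
step 3 (PUSH 61): [-51, 61]
step 4 (ADD): [10]
step 5 (PUSH -22): [10, -22]
step 6 (ADD): [-12]
step 7 (PUSH -24): [-12, -24]
step 8 (PUSH -76): [-12, -24, -76]

[-12, -24, -76]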